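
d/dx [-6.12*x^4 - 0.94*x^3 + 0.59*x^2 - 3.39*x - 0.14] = -24.48*x^3 - 2.82*x^2 + 1.18*x - 3.39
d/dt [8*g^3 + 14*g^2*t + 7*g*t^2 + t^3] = 14*g^2 + 14*g*t + 3*t^2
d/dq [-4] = 0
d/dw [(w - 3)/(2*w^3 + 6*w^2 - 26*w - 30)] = (-w - 3)/(w^4 + 12*w^3 + 46*w^2 + 60*w + 25)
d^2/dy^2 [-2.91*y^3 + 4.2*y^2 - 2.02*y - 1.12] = 8.4 - 17.46*y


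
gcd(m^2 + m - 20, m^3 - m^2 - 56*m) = 1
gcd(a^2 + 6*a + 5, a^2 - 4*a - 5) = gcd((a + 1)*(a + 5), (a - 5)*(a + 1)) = a + 1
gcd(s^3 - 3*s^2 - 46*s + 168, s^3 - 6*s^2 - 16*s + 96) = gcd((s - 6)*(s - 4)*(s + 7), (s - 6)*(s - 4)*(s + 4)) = s^2 - 10*s + 24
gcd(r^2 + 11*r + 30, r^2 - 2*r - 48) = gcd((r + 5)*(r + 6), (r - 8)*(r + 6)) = r + 6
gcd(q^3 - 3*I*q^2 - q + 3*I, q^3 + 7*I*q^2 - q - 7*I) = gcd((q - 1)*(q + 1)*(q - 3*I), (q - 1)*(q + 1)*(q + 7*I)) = q^2 - 1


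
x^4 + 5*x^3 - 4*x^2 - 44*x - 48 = (x - 3)*(x + 2)^2*(x + 4)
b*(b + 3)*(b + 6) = b^3 + 9*b^2 + 18*b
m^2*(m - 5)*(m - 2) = m^4 - 7*m^3 + 10*m^2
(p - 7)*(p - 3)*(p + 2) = p^3 - 8*p^2 + p + 42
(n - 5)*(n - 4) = n^2 - 9*n + 20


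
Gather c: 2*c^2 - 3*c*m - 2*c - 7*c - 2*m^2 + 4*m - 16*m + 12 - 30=2*c^2 + c*(-3*m - 9) - 2*m^2 - 12*m - 18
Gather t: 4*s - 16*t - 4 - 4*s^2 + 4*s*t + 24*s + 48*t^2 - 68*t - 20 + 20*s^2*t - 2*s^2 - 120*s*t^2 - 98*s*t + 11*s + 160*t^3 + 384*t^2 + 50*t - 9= -6*s^2 + 39*s + 160*t^3 + t^2*(432 - 120*s) + t*(20*s^2 - 94*s - 34) - 33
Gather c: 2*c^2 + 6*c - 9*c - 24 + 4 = 2*c^2 - 3*c - 20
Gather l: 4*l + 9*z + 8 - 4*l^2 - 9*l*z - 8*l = -4*l^2 + l*(-9*z - 4) + 9*z + 8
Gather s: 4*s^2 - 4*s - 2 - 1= 4*s^2 - 4*s - 3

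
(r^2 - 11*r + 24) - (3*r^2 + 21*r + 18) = -2*r^2 - 32*r + 6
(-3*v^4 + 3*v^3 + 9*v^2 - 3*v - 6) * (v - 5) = -3*v^5 + 18*v^4 - 6*v^3 - 48*v^2 + 9*v + 30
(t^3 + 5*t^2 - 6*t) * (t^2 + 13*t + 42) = t^5 + 18*t^4 + 101*t^3 + 132*t^2 - 252*t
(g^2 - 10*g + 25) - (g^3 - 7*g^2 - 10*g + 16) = -g^3 + 8*g^2 + 9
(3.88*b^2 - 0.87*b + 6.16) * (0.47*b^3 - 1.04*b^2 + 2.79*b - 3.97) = 1.8236*b^5 - 4.4441*b^4 + 14.6252*b^3 - 24.2373*b^2 + 20.6403*b - 24.4552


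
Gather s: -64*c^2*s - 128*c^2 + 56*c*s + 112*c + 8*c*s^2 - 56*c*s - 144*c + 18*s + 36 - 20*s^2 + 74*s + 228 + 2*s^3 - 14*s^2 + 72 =-128*c^2 - 32*c + 2*s^3 + s^2*(8*c - 34) + s*(92 - 64*c^2) + 336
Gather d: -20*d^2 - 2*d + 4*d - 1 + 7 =-20*d^2 + 2*d + 6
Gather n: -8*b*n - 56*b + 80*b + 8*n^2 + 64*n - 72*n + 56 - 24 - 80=24*b + 8*n^2 + n*(-8*b - 8) - 48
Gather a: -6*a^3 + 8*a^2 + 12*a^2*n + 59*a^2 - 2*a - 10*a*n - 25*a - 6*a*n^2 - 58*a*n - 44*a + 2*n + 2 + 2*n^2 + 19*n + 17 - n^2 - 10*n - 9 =-6*a^3 + a^2*(12*n + 67) + a*(-6*n^2 - 68*n - 71) + n^2 + 11*n + 10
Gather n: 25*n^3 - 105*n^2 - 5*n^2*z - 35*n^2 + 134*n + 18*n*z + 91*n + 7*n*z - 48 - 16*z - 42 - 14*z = 25*n^3 + n^2*(-5*z - 140) + n*(25*z + 225) - 30*z - 90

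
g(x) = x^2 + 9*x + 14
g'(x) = 2*x + 9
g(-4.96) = -6.04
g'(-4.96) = -0.92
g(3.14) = 52.12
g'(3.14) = 15.28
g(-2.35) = -1.63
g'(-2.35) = 4.30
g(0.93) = 23.23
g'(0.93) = 10.86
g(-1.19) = 4.71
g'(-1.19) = 6.62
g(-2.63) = -2.75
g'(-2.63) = 3.74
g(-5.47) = -5.31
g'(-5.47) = -1.94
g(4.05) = 66.85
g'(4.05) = 17.10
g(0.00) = 14.00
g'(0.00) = 9.00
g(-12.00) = 50.00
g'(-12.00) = -15.00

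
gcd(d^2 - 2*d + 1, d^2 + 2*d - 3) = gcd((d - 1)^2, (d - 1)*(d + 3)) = d - 1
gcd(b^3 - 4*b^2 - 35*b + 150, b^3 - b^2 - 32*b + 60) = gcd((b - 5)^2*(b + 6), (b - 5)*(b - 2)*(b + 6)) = b^2 + b - 30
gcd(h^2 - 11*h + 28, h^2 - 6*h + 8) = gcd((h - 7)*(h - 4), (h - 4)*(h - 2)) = h - 4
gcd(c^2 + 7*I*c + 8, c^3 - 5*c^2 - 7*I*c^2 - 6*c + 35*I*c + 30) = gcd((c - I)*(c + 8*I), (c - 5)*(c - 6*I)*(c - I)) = c - I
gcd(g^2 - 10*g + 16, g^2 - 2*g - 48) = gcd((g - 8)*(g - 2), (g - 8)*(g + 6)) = g - 8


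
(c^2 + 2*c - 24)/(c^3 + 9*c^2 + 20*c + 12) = (c - 4)/(c^2 + 3*c + 2)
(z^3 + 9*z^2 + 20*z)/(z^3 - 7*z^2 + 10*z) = (z^2 + 9*z + 20)/(z^2 - 7*z + 10)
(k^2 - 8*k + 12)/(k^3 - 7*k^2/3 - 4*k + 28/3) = 3*(k - 6)/(3*k^2 - k - 14)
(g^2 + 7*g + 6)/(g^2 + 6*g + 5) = (g + 6)/(g + 5)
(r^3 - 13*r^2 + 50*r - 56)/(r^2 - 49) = (r^2 - 6*r + 8)/(r + 7)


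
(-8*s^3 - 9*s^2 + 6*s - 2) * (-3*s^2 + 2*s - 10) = 24*s^5 + 11*s^4 + 44*s^3 + 108*s^2 - 64*s + 20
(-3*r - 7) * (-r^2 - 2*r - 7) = 3*r^3 + 13*r^2 + 35*r + 49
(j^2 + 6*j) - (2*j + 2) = j^2 + 4*j - 2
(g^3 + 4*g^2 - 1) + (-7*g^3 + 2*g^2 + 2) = -6*g^3 + 6*g^2 + 1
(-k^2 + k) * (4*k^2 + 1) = -4*k^4 + 4*k^3 - k^2 + k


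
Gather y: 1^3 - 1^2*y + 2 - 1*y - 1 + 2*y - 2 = 0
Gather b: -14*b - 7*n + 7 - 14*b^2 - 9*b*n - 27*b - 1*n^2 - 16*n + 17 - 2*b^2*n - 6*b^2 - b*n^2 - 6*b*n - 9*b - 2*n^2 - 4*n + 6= b^2*(-2*n - 20) + b*(-n^2 - 15*n - 50) - 3*n^2 - 27*n + 30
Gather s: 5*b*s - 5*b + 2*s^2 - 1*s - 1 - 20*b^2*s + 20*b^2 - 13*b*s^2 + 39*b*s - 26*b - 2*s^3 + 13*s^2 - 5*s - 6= 20*b^2 - 31*b - 2*s^3 + s^2*(15 - 13*b) + s*(-20*b^2 + 44*b - 6) - 7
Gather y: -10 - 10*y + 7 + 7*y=-3*y - 3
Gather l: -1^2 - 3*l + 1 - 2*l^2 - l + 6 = -2*l^2 - 4*l + 6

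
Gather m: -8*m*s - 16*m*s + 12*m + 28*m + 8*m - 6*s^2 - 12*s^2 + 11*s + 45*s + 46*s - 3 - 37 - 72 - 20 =m*(48 - 24*s) - 18*s^2 + 102*s - 132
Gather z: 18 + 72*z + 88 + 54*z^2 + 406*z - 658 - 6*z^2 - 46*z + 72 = 48*z^2 + 432*z - 480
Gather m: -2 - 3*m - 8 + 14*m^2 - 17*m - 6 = 14*m^2 - 20*m - 16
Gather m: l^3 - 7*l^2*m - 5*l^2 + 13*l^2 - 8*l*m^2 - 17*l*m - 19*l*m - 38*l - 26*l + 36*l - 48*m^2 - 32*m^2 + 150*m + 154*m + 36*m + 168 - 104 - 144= l^3 + 8*l^2 - 28*l + m^2*(-8*l - 80) + m*(-7*l^2 - 36*l + 340) - 80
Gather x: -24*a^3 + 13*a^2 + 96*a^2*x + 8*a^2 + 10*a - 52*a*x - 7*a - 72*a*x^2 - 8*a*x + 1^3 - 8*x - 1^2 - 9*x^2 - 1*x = -24*a^3 + 21*a^2 + 3*a + x^2*(-72*a - 9) + x*(96*a^2 - 60*a - 9)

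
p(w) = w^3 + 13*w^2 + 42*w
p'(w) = 3*w^2 + 26*w + 42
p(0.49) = 23.82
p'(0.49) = 55.46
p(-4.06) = -23.16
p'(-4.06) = -14.11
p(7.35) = 1408.06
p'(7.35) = 395.17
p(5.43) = 771.47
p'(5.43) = 271.63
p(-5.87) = -0.86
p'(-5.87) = -7.25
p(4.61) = 567.87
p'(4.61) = 225.62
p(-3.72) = -27.82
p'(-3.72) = -13.20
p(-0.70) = -23.37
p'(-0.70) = 25.27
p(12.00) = 4104.00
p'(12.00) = 786.00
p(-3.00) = -36.00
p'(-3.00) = -9.00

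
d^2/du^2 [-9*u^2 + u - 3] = -18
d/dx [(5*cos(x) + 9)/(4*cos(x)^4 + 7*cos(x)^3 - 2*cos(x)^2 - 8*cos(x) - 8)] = 16*(60*cos(x)^4 + 214*cos(x)^3 + 179*cos(x)^2 - 36*cos(x) - 32)*sin(x)/(16*sin(x)^4 - 24*sin(x)^2 - 11*cos(x) + 7*cos(3*x) - 24)^2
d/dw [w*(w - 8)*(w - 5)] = 3*w^2 - 26*w + 40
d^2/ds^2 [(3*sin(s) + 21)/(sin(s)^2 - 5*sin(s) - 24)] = 3*(sin(s)^5 + 33*sin(s)^4 + 37*sin(s)^3 + 685*sin(s)^2 - 198*sin(s) - 446)/(-sin(s)^2 + 5*sin(s) + 24)^3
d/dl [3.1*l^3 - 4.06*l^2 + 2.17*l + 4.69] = 9.3*l^2 - 8.12*l + 2.17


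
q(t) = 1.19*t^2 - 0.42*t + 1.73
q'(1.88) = 4.05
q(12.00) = 168.05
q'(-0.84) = -2.42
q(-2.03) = 7.49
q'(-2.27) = -5.82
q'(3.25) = 7.32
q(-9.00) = 101.90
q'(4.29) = 9.79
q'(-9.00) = -21.84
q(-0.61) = 2.43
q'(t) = 2.38*t - 0.42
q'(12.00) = 28.14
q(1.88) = 5.15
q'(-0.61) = -1.87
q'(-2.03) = -5.25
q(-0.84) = 2.92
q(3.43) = 14.29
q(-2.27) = 8.82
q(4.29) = 21.83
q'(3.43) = 7.74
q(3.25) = 12.93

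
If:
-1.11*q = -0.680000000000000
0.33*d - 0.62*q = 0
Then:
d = 1.15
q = 0.61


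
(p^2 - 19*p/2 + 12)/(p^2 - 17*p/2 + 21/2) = (p - 8)/(p - 7)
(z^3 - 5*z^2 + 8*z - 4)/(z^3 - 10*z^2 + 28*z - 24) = (z - 1)/(z - 6)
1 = 1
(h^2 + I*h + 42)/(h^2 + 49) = (h - 6*I)/(h - 7*I)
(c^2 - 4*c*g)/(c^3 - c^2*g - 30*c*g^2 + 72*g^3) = c/(c^2 + 3*c*g - 18*g^2)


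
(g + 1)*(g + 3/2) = g^2 + 5*g/2 + 3/2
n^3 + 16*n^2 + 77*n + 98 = (n + 2)*(n + 7)^2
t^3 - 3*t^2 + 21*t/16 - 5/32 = (t - 5/2)*(t - 1/4)^2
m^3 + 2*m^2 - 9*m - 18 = (m - 3)*(m + 2)*(m + 3)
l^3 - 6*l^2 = l^2*(l - 6)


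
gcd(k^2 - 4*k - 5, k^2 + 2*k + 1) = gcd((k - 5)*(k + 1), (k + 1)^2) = k + 1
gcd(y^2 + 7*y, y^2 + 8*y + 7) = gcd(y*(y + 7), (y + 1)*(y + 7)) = y + 7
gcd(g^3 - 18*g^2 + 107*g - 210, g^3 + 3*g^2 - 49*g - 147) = g - 7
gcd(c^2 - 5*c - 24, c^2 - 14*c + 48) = c - 8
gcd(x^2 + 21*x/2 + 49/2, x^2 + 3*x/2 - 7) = x + 7/2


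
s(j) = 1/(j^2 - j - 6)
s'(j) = (1 - 2*j)/(j^2 - j - 6)^2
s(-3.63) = 0.09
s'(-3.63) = 0.07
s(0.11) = -0.16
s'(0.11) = 0.02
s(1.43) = -0.19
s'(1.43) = -0.06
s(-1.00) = -0.25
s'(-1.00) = 0.19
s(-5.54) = 0.03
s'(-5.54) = 0.01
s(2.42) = -0.39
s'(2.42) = -0.58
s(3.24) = 0.80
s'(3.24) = -3.46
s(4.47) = 0.11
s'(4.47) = -0.09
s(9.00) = 0.02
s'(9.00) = 0.00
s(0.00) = -0.17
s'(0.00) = 0.03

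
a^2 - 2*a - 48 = (a - 8)*(a + 6)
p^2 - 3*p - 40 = (p - 8)*(p + 5)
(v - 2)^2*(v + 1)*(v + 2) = v^4 - v^3 - 6*v^2 + 4*v + 8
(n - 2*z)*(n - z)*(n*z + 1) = n^3*z - 3*n^2*z^2 + n^2 + 2*n*z^3 - 3*n*z + 2*z^2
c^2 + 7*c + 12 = (c + 3)*(c + 4)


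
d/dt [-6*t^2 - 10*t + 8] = -12*t - 10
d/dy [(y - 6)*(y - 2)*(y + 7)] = 3*y^2 - 2*y - 44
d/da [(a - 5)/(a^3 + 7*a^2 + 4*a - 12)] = (a^3 + 7*a^2 + 4*a - (a - 5)*(3*a^2 + 14*a + 4) - 12)/(a^3 + 7*a^2 + 4*a - 12)^2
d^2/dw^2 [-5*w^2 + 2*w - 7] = -10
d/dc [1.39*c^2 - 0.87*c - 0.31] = 2.78*c - 0.87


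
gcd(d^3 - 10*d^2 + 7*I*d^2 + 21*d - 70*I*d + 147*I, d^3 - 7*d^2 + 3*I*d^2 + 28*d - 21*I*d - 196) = d^2 + d*(-7 + 7*I) - 49*I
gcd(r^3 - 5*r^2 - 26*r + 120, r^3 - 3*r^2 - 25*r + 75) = r + 5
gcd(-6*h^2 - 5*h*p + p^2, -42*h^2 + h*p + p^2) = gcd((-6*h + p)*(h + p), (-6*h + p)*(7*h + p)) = -6*h + p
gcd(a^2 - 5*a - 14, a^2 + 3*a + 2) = a + 2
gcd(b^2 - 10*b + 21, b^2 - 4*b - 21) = b - 7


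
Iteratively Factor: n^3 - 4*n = (n - 2)*(n^2 + 2*n) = (n - 2)*(n + 2)*(n)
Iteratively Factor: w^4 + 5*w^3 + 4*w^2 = (w)*(w^3 + 5*w^2 + 4*w) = w*(w + 1)*(w^2 + 4*w) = w^2*(w + 1)*(w + 4)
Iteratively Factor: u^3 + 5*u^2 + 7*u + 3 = (u + 1)*(u^2 + 4*u + 3) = (u + 1)^2*(u + 3)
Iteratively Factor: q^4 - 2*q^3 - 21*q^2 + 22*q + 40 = (q - 5)*(q^3 + 3*q^2 - 6*q - 8) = (q - 5)*(q + 4)*(q^2 - q - 2) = (q - 5)*(q - 2)*(q + 4)*(q + 1)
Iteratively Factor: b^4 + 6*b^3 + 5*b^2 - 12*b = (b)*(b^3 + 6*b^2 + 5*b - 12) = b*(b + 4)*(b^2 + 2*b - 3) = b*(b - 1)*(b + 4)*(b + 3)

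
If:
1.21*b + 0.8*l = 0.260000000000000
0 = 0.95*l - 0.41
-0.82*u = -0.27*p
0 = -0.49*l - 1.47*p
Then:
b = -0.07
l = 0.43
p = -0.14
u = -0.05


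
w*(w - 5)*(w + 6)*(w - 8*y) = w^4 - 8*w^3*y + w^3 - 8*w^2*y - 30*w^2 + 240*w*y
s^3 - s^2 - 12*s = s*(s - 4)*(s + 3)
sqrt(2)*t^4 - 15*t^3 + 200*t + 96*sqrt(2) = (t - 6*sqrt(2))*(t - 4*sqrt(2))*(t + 2*sqrt(2))*(sqrt(2)*t + 1)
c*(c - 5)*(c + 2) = c^3 - 3*c^2 - 10*c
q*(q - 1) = q^2 - q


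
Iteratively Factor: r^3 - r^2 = (r)*(r^2 - r) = r*(r - 1)*(r)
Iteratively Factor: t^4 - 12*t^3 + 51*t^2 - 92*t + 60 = (t - 3)*(t^3 - 9*t^2 + 24*t - 20) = (t - 5)*(t - 3)*(t^2 - 4*t + 4) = (t - 5)*(t - 3)*(t - 2)*(t - 2)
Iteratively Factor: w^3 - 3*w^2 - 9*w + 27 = (w - 3)*(w^2 - 9) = (w - 3)*(w + 3)*(w - 3)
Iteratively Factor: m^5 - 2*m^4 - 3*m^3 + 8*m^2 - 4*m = (m - 1)*(m^4 - m^3 - 4*m^2 + 4*m) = m*(m - 1)*(m^3 - m^2 - 4*m + 4) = m*(m - 1)*(m + 2)*(m^2 - 3*m + 2) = m*(m - 2)*(m - 1)*(m + 2)*(m - 1)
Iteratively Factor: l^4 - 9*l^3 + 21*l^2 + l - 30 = (l + 1)*(l^3 - 10*l^2 + 31*l - 30) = (l - 2)*(l + 1)*(l^2 - 8*l + 15) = (l - 3)*(l - 2)*(l + 1)*(l - 5)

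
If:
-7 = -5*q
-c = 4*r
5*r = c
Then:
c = 0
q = 7/5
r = 0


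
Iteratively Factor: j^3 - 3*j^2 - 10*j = (j)*(j^2 - 3*j - 10) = j*(j + 2)*(j - 5)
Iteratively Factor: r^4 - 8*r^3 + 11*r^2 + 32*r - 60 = (r - 5)*(r^3 - 3*r^2 - 4*r + 12) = (r - 5)*(r - 2)*(r^2 - r - 6) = (r - 5)*(r - 2)*(r + 2)*(r - 3)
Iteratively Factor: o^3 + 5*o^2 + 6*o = (o + 2)*(o^2 + 3*o) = o*(o + 2)*(o + 3)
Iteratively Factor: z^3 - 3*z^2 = (z)*(z^2 - 3*z) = z*(z - 3)*(z)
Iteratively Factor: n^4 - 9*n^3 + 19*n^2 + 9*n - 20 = (n + 1)*(n^3 - 10*n^2 + 29*n - 20) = (n - 4)*(n + 1)*(n^2 - 6*n + 5) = (n - 4)*(n - 1)*(n + 1)*(n - 5)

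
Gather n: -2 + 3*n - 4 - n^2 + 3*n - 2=-n^2 + 6*n - 8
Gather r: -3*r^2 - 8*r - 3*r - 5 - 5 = -3*r^2 - 11*r - 10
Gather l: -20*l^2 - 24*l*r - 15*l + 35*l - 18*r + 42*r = -20*l^2 + l*(20 - 24*r) + 24*r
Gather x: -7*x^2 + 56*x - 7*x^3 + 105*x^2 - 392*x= -7*x^3 + 98*x^2 - 336*x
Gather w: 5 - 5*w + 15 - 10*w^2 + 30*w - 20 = -10*w^2 + 25*w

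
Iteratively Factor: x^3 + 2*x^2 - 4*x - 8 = (x - 2)*(x^2 + 4*x + 4) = (x - 2)*(x + 2)*(x + 2)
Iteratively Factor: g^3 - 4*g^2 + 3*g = (g - 3)*(g^2 - g) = (g - 3)*(g - 1)*(g)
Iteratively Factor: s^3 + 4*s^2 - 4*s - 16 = (s - 2)*(s^2 + 6*s + 8) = (s - 2)*(s + 2)*(s + 4)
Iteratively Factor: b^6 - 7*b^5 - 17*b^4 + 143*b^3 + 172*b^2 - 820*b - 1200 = (b - 5)*(b^5 - 2*b^4 - 27*b^3 + 8*b^2 + 212*b + 240) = (b - 5)*(b + 2)*(b^4 - 4*b^3 - 19*b^2 + 46*b + 120) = (b - 5)*(b - 4)*(b + 2)*(b^3 - 19*b - 30) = (b - 5)^2*(b - 4)*(b + 2)*(b^2 + 5*b + 6) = (b - 5)^2*(b - 4)*(b + 2)*(b + 3)*(b + 2)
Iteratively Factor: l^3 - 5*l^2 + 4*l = (l)*(l^2 - 5*l + 4) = l*(l - 1)*(l - 4)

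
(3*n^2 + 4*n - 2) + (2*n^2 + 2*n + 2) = 5*n^2 + 6*n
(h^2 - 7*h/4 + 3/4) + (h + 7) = h^2 - 3*h/4 + 31/4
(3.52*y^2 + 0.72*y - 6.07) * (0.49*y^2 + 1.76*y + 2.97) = 1.7248*y^4 + 6.548*y^3 + 8.7473*y^2 - 8.5448*y - 18.0279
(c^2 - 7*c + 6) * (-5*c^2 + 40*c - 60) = -5*c^4 + 75*c^3 - 370*c^2 + 660*c - 360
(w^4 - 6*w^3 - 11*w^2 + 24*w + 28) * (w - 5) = w^5 - 11*w^4 + 19*w^3 + 79*w^2 - 92*w - 140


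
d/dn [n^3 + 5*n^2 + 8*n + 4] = 3*n^2 + 10*n + 8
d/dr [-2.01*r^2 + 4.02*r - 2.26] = 4.02 - 4.02*r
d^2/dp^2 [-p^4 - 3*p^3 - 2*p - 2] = 6*p*(-2*p - 3)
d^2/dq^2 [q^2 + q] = 2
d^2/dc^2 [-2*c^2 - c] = -4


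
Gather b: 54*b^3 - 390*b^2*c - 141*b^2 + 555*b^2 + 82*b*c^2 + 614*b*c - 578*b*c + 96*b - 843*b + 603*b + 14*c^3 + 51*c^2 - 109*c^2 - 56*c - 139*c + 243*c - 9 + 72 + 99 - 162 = 54*b^3 + b^2*(414 - 390*c) + b*(82*c^2 + 36*c - 144) + 14*c^3 - 58*c^2 + 48*c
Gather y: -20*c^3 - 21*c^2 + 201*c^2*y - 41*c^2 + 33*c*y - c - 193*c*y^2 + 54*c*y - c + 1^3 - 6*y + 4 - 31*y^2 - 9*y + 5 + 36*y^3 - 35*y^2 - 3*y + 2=-20*c^3 - 62*c^2 - 2*c + 36*y^3 + y^2*(-193*c - 66) + y*(201*c^2 + 87*c - 18) + 12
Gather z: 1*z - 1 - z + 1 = 0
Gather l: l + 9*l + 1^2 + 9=10*l + 10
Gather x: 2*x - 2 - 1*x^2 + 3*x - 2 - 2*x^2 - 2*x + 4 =-3*x^2 + 3*x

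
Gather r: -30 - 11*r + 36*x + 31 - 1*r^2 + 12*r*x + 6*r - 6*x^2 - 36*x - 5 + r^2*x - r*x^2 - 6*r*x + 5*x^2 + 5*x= r^2*(x - 1) + r*(-x^2 + 6*x - 5) - x^2 + 5*x - 4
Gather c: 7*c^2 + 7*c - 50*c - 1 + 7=7*c^2 - 43*c + 6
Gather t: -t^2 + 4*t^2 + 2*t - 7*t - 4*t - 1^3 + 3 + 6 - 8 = 3*t^2 - 9*t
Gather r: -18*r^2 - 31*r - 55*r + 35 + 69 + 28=-18*r^2 - 86*r + 132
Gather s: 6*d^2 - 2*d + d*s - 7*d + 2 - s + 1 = 6*d^2 - 9*d + s*(d - 1) + 3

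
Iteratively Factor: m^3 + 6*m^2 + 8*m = (m + 2)*(m^2 + 4*m) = (m + 2)*(m + 4)*(m)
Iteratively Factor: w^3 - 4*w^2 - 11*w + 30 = (w + 3)*(w^2 - 7*w + 10) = (w - 2)*(w + 3)*(w - 5)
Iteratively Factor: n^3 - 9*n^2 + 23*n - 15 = (n - 5)*(n^2 - 4*n + 3) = (n - 5)*(n - 1)*(n - 3)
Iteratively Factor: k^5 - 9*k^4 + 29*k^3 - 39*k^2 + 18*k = (k - 1)*(k^4 - 8*k^3 + 21*k^2 - 18*k) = (k - 3)*(k - 1)*(k^3 - 5*k^2 + 6*k) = (k - 3)^2*(k - 1)*(k^2 - 2*k) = (k - 3)^2*(k - 2)*(k - 1)*(k)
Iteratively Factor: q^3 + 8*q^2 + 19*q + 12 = (q + 3)*(q^2 + 5*q + 4) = (q + 3)*(q + 4)*(q + 1)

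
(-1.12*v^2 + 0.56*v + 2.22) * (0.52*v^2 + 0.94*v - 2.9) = -0.5824*v^4 - 0.7616*v^3 + 4.9288*v^2 + 0.4628*v - 6.438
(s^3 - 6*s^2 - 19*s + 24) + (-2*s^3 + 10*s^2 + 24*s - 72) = -s^3 + 4*s^2 + 5*s - 48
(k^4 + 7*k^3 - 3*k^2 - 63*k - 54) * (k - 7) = k^5 - 52*k^3 - 42*k^2 + 387*k + 378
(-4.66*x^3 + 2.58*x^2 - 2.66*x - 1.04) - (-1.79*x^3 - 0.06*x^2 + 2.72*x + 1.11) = -2.87*x^3 + 2.64*x^2 - 5.38*x - 2.15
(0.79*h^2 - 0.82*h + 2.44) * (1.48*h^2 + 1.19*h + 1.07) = 1.1692*h^4 - 0.2735*h^3 + 3.4807*h^2 + 2.0262*h + 2.6108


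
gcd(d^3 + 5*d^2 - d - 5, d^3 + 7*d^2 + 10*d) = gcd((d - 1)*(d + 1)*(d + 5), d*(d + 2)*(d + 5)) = d + 5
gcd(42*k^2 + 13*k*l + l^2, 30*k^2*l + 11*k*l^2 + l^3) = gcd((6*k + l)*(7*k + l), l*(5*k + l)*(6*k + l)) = 6*k + l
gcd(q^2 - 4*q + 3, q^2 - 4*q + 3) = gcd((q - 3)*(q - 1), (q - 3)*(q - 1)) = q^2 - 4*q + 3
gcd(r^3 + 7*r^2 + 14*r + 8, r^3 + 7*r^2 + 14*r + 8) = r^3 + 7*r^2 + 14*r + 8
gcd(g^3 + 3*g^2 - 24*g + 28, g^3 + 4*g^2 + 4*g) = 1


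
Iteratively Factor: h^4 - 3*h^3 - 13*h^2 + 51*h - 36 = (h + 4)*(h^3 - 7*h^2 + 15*h - 9) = (h - 1)*(h + 4)*(h^2 - 6*h + 9) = (h - 3)*(h - 1)*(h + 4)*(h - 3)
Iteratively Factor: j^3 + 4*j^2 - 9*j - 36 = (j - 3)*(j^2 + 7*j + 12) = (j - 3)*(j + 3)*(j + 4)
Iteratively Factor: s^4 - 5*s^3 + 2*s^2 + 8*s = (s - 4)*(s^3 - s^2 - 2*s) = (s - 4)*(s - 2)*(s^2 + s) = s*(s - 4)*(s - 2)*(s + 1)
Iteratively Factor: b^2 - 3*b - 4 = (b - 4)*(b + 1)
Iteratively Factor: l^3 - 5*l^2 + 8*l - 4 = (l - 2)*(l^2 - 3*l + 2) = (l - 2)^2*(l - 1)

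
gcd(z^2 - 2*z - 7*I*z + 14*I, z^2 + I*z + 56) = z - 7*I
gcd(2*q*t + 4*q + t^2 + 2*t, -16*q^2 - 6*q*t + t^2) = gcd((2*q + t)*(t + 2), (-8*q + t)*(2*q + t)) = 2*q + t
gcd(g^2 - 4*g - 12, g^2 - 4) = g + 2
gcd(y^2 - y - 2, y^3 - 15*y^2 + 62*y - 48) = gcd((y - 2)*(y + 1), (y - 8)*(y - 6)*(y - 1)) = 1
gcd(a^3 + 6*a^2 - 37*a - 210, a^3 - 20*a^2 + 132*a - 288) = a - 6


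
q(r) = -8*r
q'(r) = -8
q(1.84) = -14.72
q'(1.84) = -8.00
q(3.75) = -30.00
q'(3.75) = -8.00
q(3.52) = -28.16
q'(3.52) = -8.00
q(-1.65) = 13.20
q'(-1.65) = -8.00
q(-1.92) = 15.36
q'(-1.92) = -8.00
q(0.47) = -3.76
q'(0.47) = -8.00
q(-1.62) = 12.96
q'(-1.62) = -8.00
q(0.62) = -4.96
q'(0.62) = -8.00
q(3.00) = -24.00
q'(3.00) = -8.00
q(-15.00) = 120.00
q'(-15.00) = -8.00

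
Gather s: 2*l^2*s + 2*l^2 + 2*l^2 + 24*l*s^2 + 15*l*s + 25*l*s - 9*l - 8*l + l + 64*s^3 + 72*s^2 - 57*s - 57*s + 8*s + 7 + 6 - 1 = 4*l^2 - 16*l + 64*s^3 + s^2*(24*l + 72) + s*(2*l^2 + 40*l - 106) + 12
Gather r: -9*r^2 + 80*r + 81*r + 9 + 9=-9*r^2 + 161*r + 18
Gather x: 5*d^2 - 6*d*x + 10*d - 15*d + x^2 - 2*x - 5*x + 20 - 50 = 5*d^2 - 5*d + x^2 + x*(-6*d - 7) - 30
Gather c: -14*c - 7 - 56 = -14*c - 63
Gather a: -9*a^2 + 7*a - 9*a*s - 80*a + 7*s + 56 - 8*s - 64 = -9*a^2 + a*(-9*s - 73) - s - 8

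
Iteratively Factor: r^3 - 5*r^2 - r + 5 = (r - 1)*(r^2 - 4*r - 5) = (r - 5)*(r - 1)*(r + 1)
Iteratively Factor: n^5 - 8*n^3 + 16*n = (n - 2)*(n^4 + 2*n^3 - 4*n^2 - 8*n) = (n - 2)*(n + 2)*(n^3 - 4*n) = n*(n - 2)*(n + 2)*(n^2 - 4) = n*(n - 2)*(n + 2)^2*(n - 2)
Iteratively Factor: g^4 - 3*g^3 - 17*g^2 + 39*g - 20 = (g + 4)*(g^3 - 7*g^2 + 11*g - 5) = (g - 1)*(g + 4)*(g^2 - 6*g + 5) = (g - 1)^2*(g + 4)*(g - 5)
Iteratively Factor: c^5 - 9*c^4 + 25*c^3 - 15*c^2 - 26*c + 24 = (c + 1)*(c^4 - 10*c^3 + 35*c^2 - 50*c + 24) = (c - 4)*(c + 1)*(c^3 - 6*c^2 + 11*c - 6) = (c - 4)*(c - 1)*(c + 1)*(c^2 - 5*c + 6) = (c - 4)*(c - 2)*(c - 1)*(c + 1)*(c - 3)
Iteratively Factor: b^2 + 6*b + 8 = (b + 4)*(b + 2)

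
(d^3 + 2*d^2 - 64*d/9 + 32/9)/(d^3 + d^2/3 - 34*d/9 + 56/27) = 3*(d + 4)/(3*d + 7)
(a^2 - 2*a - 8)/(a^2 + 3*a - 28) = (a + 2)/(a + 7)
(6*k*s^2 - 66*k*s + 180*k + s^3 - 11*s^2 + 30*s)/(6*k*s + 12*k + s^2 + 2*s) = (s^2 - 11*s + 30)/(s + 2)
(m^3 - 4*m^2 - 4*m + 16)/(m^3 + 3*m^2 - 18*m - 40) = (m - 2)/(m + 5)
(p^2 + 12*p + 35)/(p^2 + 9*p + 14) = (p + 5)/(p + 2)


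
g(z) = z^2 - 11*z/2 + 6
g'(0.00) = -5.50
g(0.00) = 6.00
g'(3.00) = 0.50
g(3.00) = -1.50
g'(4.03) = 2.56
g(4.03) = 0.08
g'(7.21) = 8.92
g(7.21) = 18.33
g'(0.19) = -5.12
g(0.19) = 4.99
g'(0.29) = -4.92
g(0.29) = 4.49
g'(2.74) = -0.02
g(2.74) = -1.56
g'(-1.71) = -8.92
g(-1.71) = 18.33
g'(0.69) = -4.12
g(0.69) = 2.68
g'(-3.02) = -11.54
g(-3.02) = 31.73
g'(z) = 2*z - 11/2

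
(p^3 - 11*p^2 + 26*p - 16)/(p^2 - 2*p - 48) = (p^2 - 3*p + 2)/(p + 6)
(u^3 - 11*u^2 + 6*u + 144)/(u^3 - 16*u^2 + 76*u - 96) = (u + 3)/(u - 2)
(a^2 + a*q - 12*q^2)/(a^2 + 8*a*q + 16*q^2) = (a - 3*q)/(a + 4*q)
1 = 1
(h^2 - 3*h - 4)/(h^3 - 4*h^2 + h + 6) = (h - 4)/(h^2 - 5*h + 6)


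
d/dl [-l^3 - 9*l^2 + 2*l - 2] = -3*l^2 - 18*l + 2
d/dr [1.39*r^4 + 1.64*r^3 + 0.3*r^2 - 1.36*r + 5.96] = 5.56*r^3 + 4.92*r^2 + 0.6*r - 1.36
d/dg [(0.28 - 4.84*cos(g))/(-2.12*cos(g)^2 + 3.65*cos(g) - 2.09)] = (10.2608*cos(g)^2 - 1.1872*cos(g) - 9.0936)*sin(g)/(4.4944*cos(g)^4 - 15.476*cos(g)^3 + 22.1841*cos(g)^2 - 15.257*cos(g) + 4.3681)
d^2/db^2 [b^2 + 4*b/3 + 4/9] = 2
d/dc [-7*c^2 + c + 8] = 1 - 14*c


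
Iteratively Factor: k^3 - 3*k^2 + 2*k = (k - 2)*(k^2 - k) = k*(k - 2)*(k - 1)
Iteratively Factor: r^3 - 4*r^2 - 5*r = (r - 5)*(r^2 + r) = r*(r - 5)*(r + 1)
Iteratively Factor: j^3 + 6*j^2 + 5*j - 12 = (j + 4)*(j^2 + 2*j - 3) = (j + 3)*(j + 4)*(j - 1)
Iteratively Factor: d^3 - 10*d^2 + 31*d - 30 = (d - 2)*(d^2 - 8*d + 15) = (d - 3)*(d - 2)*(d - 5)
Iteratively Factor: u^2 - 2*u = (u)*(u - 2)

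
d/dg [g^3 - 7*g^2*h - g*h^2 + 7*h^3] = 3*g^2 - 14*g*h - h^2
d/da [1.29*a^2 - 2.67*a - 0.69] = 2.58*a - 2.67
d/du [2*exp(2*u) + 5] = 4*exp(2*u)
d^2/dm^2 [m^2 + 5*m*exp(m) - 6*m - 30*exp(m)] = 5*m*exp(m) - 20*exp(m) + 2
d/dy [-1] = 0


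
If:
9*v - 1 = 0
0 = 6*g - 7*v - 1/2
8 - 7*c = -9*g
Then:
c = 17/12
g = 23/108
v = 1/9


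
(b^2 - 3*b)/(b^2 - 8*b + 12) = b*(b - 3)/(b^2 - 8*b + 12)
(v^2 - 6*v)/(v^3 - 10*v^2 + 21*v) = (v - 6)/(v^2 - 10*v + 21)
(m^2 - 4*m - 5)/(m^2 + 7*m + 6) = (m - 5)/(m + 6)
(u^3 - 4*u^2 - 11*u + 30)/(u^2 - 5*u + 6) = (u^2 - 2*u - 15)/(u - 3)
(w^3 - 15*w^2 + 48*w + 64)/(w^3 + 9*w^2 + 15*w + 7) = (w^2 - 16*w + 64)/(w^2 + 8*w + 7)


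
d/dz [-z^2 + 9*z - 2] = 9 - 2*z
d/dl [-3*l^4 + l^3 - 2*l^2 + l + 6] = -12*l^3 + 3*l^2 - 4*l + 1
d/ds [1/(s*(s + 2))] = 2*(-s - 1)/(s^2*(s^2 + 4*s + 4))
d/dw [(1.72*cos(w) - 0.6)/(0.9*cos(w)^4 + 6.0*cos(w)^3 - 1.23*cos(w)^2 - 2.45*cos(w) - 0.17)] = (4.644*cos(w)^4 + 18.48*cos(w)^3 - 12.9156*cos(w)^2 + 1.476*cos(w) + 1.7624)*sin(w)/(0.81*cos(w)^8 + 10.8*cos(w)^7 + 33.786*cos(w)^6 - 19.17*cos(w)^5 - 28.1931*cos(w)^4 + 3.987*cos(w)^3 + 6.4207*cos(w)^2 + 0.833*cos(w) + 0.0289)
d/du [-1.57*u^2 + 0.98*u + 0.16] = 0.98 - 3.14*u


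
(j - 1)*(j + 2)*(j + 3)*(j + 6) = j^4 + 10*j^3 + 25*j^2 - 36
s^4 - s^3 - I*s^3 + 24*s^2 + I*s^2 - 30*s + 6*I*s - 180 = (s - 3)*(s + 2)*(s - 6*I)*(s + 5*I)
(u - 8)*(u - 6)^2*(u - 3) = u^4 - 23*u^3 + 192*u^2 - 684*u + 864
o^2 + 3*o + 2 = (o + 1)*(o + 2)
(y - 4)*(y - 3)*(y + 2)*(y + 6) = y^4 + y^3 - 32*y^2 + 12*y + 144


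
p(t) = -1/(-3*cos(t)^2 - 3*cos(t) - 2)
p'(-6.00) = 0.04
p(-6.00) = 0.13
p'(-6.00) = 0.04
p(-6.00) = 0.13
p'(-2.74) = 0.31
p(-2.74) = 0.56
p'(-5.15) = 0.35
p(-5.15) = 0.26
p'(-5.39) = 0.21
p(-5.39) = 0.20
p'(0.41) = 0.06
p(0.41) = 0.14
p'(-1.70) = -0.80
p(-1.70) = 0.60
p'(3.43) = 0.22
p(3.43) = 0.53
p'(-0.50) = -0.08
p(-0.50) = 0.14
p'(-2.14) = 0.13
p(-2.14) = 0.80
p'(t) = -(-6*sin(t)*cos(t) - 3*sin(t))/(-3*cos(t)^2 - 3*cos(t) - 2)^2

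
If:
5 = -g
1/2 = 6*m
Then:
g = -5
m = 1/12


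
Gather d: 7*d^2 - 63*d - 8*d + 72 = 7*d^2 - 71*d + 72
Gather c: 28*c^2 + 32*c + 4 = 28*c^2 + 32*c + 4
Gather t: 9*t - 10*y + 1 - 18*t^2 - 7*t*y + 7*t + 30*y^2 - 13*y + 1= -18*t^2 + t*(16 - 7*y) + 30*y^2 - 23*y + 2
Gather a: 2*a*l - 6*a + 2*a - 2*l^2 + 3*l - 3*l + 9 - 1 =a*(2*l - 4) - 2*l^2 + 8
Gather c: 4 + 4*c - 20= 4*c - 16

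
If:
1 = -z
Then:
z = -1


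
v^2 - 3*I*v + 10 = (v - 5*I)*(v + 2*I)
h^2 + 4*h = h*(h + 4)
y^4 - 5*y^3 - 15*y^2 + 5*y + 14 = (y - 7)*(y - 1)*(y + 1)*(y + 2)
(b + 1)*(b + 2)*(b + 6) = b^3 + 9*b^2 + 20*b + 12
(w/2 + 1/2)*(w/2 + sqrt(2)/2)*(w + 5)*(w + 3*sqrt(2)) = w^4/4 + sqrt(2)*w^3 + 3*w^3/2 + 11*w^2/4 + 6*sqrt(2)*w^2 + 5*sqrt(2)*w + 9*w + 15/2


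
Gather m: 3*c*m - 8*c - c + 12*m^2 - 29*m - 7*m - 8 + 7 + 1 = -9*c + 12*m^2 + m*(3*c - 36)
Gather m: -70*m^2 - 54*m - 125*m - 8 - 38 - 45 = -70*m^2 - 179*m - 91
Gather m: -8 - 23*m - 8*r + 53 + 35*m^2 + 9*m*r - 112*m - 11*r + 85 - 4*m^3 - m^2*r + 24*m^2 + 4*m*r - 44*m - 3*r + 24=-4*m^3 + m^2*(59 - r) + m*(13*r - 179) - 22*r + 154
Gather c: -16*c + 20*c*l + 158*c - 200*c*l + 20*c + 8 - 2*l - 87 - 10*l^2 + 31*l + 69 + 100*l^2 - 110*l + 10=c*(162 - 180*l) + 90*l^2 - 81*l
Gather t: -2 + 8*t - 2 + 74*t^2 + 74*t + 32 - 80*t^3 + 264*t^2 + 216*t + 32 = -80*t^3 + 338*t^2 + 298*t + 60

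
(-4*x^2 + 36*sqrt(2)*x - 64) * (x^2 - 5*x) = -4*x^4 + 20*x^3 + 36*sqrt(2)*x^3 - 180*sqrt(2)*x^2 - 64*x^2 + 320*x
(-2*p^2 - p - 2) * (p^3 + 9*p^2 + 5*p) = -2*p^5 - 19*p^4 - 21*p^3 - 23*p^2 - 10*p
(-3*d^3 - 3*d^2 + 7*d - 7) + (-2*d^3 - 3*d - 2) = -5*d^3 - 3*d^2 + 4*d - 9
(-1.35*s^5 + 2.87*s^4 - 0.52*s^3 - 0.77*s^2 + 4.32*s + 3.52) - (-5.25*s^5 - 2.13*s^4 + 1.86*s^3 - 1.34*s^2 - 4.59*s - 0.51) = 3.9*s^5 + 5.0*s^4 - 2.38*s^3 + 0.57*s^2 + 8.91*s + 4.03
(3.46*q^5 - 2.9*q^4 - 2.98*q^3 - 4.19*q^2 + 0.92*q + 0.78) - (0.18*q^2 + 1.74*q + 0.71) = 3.46*q^5 - 2.9*q^4 - 2.98*q^3 - 4.37*q^2 - 0.82*q + 0.0700000000000001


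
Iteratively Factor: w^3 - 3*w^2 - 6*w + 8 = (w - 4)*(w^2 + w - 2) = (w - 4)*(w - 1)*(w + 2)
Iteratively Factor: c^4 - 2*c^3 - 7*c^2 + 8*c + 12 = (c - 2)*(c^3 - 7*c - 6) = (c - 3)*(c - 2)*(c^2 + 3*c + 2) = (c - 3)*(c - 2)*(c + 2)*(c + 1)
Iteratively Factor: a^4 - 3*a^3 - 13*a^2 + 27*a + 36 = (a - 4)*(a^3 + a^2 - 9*a - 9) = (a - 4)*(a - 3)*(a^2 + 4*a + 3) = (a - 4)*(a - 3)*(a + 3)*(a + 1)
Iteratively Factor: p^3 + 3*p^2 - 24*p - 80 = (p + 4)*(p^2 - p - 20) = (p + 4)^2*(p - 5)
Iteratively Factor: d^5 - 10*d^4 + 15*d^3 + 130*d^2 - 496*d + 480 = (d - 3)*(d^4 - 7*d^3 - 6*d^2 + 112*d - 160) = (d - 3)*(d - 2)*(d^3 - 5*d^2 - 16*d + 80) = (d - 4)*(d - 3)*(d - 2)*(d^2 - d - 20) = (d - 4)*(d - 3)*(d - 2)*(d + 4)*(d - 5)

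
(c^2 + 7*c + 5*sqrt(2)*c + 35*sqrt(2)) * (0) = 0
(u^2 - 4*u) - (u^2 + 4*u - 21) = 21 - 8*u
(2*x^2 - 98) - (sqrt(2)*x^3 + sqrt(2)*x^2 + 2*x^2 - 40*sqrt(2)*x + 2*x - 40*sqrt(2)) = -sqrt(2)*x^3 - sqrt(2)*x^2 - 2*x + 40*sqrt(2)*x - 98 + 40*sqrt(2)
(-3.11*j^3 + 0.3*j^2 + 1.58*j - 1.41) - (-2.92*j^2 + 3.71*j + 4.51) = -3.11*j^3 + 3.22*j^2 - 2.13*j - 5.92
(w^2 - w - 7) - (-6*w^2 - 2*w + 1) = 7*w^2 + w - 8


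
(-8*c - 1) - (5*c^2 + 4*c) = -5*c^2 - 12*c - 1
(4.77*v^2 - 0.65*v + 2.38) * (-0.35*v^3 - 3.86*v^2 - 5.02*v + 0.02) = -1.6695*v^5 - 18.1847*v^4 - 22.2694*v^3 - 5.8284*v^2 - 11.9606*v + 0.0476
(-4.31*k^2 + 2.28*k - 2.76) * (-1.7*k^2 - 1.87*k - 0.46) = 7.327*k^4 + 4.1837*k^3 + 2.411*k^2 + 4.1124*k + 1.2696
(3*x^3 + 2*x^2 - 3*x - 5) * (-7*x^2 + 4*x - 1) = -21*x^5 - 2*x^4 + 26*x^3 + 21*x^2 - 17*x + 5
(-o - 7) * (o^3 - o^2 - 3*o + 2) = -o^4 - 6*o^3 + 10*o^2 + 19*o - 14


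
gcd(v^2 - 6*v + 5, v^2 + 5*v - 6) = v - 1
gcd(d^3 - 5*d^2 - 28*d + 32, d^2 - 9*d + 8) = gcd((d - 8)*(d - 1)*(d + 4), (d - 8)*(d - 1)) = d^2 - 9*d + 8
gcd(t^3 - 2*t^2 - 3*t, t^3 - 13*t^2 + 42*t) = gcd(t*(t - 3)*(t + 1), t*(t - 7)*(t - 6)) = t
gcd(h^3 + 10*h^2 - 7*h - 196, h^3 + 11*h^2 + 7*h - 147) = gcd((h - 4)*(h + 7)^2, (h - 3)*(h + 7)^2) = h^2 + 14*h + 49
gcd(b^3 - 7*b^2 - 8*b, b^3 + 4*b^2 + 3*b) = b^2 + b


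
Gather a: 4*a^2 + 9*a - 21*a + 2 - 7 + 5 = 4*a^2 - 12*a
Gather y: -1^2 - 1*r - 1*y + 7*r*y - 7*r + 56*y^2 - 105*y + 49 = -8*r + 56*y^2 + y*(7*r - 106) + 48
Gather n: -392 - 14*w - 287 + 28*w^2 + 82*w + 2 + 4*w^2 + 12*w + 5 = 32*w^2 + 80*w - 672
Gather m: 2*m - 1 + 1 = 2*m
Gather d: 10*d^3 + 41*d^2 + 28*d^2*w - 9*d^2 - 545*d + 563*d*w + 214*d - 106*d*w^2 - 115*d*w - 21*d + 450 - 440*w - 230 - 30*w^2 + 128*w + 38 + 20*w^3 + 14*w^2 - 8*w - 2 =10*d^3 + d^2*(28*w + 32) + d*(-106*w^2 + 448*w - 352) + 20*w^3 - 16*w^2 - 320*w + 256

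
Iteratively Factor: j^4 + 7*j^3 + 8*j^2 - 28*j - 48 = (j + 2)*(j^3 + 5*j^2 - 2*j - 24) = (j + 2)*(j + 3)*(j^2 + 2*j - 8) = (j - 2)*(j + 2)*(j + 3)*(j + 4)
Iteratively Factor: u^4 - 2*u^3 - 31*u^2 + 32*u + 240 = (u - 4)*(u^3 + 2*u^2 - 23*u - 60) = (u - 4)*(u + 3)*(u^2 - u - 20) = (u - 5)*(u - 4)*(u + 3)*(u + 4)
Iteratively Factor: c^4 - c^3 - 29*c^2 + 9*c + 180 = (c + 3)*(c^3 - 4*c^2 - 17*c + 60) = (c + 3)*(c + 4)*(c^2 - 8*c + 15) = (c - 3)*(c + 3)*(c + 4)*(c - 5)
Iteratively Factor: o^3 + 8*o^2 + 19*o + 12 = (o + 1)*(o^2 + 7*o + 12) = (o + 1)*(o + 4)*(o + 3)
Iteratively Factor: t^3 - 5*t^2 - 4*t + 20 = (t - 5)*(t^2 - 4) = (t - 5)*(t - 2)*(t + 2)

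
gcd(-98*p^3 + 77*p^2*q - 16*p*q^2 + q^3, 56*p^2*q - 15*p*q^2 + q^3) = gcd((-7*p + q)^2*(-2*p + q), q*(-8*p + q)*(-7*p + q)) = 7*p - q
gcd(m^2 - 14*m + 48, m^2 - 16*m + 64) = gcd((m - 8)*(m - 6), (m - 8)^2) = m - 8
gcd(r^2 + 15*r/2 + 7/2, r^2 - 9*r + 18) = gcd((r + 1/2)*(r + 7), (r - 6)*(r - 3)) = 1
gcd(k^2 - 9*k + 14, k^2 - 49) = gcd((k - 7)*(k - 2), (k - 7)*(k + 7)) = k - 7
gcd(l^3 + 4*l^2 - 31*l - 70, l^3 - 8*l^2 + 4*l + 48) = l + 2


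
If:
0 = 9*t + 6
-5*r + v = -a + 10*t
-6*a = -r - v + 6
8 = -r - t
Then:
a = -170/21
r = -22/3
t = -2/3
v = -740/21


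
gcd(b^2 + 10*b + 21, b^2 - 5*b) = 1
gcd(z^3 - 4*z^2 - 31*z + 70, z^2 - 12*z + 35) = z - 7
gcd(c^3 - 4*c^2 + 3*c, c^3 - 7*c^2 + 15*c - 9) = c^2 - 4*c + 3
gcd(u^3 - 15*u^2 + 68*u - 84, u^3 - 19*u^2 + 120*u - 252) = u^2 - 13*u + 42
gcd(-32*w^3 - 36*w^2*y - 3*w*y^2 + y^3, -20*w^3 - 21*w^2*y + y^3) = 4*w^2 + 5*w*y + y^2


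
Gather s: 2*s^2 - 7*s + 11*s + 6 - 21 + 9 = 2*s^2 + 4*s - 6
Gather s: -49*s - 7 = -49*s - 7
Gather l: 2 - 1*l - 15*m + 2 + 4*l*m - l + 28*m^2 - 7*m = l*(4*m - 2) + 28*m^2 - 22*m + 4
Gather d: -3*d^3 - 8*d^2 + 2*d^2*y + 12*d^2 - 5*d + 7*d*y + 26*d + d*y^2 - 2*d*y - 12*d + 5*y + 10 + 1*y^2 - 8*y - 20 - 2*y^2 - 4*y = -3*d^3 + d^2*(2*y + 4) + d*(y^2 + 5*y + 9) - y^2 - 7*y - 10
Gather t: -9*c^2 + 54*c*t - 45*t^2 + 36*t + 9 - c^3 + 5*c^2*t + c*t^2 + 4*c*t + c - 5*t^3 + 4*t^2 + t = -c^3 - 9*c^2 + c - 5*t^3 + t^2*(c - 41) + t*(5*c^2 + 58*c + 37) + 9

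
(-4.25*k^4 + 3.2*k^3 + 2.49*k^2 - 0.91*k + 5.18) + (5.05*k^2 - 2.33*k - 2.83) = -4.25*k^4 + 3.2*k^3 + 7.54*k^2 - 3.24*k + 2.35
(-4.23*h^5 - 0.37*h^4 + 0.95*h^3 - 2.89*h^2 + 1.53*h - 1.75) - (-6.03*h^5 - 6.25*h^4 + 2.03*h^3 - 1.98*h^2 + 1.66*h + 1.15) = 1.8*h^5 + 5.88*h^4 - 1.08*h^3 - 0.91*h^2 - 0.13*h - 2.9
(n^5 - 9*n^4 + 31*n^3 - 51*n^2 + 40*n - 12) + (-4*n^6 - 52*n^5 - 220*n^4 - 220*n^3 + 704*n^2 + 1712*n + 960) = -4*n^6 - 51*n^5 - 229*n^4 - 189*n^3 + 653*n^2 + 1752*n + 948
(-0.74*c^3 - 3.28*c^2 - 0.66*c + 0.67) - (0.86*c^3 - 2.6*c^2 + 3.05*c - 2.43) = -1.6*c^3 - 0.68*c^2 - 3.71*c + 3.1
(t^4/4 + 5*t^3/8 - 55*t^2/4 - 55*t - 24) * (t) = t^5/4 + 5*t^4/8 - 55*t^3/4 - 55*t^2 - 24*t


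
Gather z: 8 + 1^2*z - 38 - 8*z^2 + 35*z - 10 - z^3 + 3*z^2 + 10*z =-z^3 - 5*z^2 + 46*z - 40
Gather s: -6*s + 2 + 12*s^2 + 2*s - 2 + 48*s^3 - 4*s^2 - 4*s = 48*s^3 + 8*s^2 - 8*s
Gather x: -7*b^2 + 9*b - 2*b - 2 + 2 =-7*b^2 + 7*b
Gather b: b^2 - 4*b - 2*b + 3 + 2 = b^2 - 6*b + 5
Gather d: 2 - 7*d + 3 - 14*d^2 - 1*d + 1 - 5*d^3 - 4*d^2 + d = -5*d^3 - 18*d^2 - 7*d + 6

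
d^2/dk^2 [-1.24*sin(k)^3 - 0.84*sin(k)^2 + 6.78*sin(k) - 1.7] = -5.85*sin(k) - 2.79*sin(3*k) - 1.68*cos(2*k)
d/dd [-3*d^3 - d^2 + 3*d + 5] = -9*d^2 - 2*d + 3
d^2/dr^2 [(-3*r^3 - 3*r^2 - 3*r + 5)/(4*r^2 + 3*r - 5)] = 2*(-99*r^3 + 195*r^2 - 225*r + 25)/(64*r^6 + 144*r^5 - 132*r^4 - 333*r^3 + 165*r^2 + 225*r - 125)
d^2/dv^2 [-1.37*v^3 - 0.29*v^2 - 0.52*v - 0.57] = -8.22*v - 0.58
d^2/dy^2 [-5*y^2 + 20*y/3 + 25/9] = -10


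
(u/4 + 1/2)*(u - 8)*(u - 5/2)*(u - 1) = u^4/4 - 19*u^3/8 + 15*u^2/8 + 41*u/4 - 10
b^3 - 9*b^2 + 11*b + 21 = (b - 7)*(b - 3)*(b + 1)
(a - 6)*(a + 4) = a^2 - 2*a - 24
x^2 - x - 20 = (x - 5)*(x + 4)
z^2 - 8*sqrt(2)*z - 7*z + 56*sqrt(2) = (z - 7)*(z - 8*sqrt(2))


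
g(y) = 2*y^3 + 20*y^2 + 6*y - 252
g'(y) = 6*y^2 + 40*y + 6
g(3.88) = 189.19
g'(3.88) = 251.53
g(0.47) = -244.55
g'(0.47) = 26.13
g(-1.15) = -235.49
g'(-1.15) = -32.06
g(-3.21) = -131.33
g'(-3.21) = -60.58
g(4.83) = 468.92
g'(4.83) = 339.17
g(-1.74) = -212.42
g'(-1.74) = -45.43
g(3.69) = 142.95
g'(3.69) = 235.30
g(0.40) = -246.27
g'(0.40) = 22.96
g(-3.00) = -144.00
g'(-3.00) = -60.00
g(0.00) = -252.00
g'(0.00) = 6.00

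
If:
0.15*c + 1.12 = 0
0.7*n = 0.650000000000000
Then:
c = -7.47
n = 0.93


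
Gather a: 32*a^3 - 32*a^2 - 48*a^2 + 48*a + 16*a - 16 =32*a^3 - 80*a^2 + 64*a - 16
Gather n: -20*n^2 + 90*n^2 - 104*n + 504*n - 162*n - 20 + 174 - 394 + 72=70*n^2 + 238*n - 168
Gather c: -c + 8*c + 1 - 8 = 7*c - 7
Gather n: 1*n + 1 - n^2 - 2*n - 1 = -n^2 - n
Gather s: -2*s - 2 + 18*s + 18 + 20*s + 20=36*s + 36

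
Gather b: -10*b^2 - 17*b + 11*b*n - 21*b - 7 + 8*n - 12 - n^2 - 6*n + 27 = -10*b^2 + b*(11*n - 38) - n^2 + 2*n + 8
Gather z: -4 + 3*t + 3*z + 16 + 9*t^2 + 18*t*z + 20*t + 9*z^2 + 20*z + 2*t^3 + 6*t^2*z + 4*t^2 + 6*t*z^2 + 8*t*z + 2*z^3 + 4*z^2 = 2*t^3 + 13*t^2 + 23*t + 2*z^3 + z^2*(6*t + 13) + z*(6*t^2 + 26*t + 23) + 12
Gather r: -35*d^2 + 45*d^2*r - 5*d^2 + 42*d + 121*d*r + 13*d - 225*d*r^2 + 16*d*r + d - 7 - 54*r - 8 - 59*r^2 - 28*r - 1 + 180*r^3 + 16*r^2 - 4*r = -40*d^2 + 56*d + 180*r^3 + r^2*(-225*d - 43) + r*(45*d^2 + 137*d - 86) - 16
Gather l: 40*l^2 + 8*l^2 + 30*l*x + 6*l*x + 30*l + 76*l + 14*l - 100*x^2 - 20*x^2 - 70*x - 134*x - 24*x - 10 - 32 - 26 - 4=48*l^2 + l*(36*x + 120) - 120*x^2 - 228*x - 72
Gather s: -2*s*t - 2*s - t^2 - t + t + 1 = s*(-2*t - 2) - t^2 + 1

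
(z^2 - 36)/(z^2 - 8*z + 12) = (z + 6)/(z - 2)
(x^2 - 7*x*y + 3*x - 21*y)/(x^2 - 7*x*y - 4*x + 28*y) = (x + 3)/(x - 4)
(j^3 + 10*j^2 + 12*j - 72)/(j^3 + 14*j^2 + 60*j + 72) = (j - 2)/(j + 2)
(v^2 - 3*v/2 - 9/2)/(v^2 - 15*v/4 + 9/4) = 2*(2*v + 3)/(4*v - 3)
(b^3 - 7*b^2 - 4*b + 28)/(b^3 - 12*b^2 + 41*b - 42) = (b + 2)/(b - 3)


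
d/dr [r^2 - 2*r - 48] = 2*r - 2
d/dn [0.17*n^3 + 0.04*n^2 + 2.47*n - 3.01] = 0.51*n^2 + 0.08*n + 2.47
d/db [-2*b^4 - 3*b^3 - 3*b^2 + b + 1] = -8*b^3 - 9*b^2 - 6*b + 1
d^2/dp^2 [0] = 0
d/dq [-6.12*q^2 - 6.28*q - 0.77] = -12.24*q - 6.28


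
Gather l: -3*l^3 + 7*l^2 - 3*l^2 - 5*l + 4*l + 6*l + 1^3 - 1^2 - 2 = -3*l^3 + 4*l^2 + 5*l - 2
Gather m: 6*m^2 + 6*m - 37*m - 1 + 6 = 6*m^2 - 31*m + 5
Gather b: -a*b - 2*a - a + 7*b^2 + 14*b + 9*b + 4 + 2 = -3*a + 7*b^2 + b*(23 - a) + 6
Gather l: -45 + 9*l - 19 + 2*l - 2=11*l - 66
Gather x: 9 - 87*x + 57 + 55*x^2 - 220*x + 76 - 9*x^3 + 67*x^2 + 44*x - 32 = -9*x^3 + 122*x^2 - 263*x + 110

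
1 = 1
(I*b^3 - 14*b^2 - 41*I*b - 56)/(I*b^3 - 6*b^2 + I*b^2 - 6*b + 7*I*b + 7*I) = (b + 8*I)/(b + 1)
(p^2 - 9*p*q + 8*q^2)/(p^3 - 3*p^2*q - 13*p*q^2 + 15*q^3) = (p - 8*q)/(p^2 - 2*p*q - 15*q^2)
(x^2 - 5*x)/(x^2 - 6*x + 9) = x*(x - 5)/(x^2 - 6*x + 9)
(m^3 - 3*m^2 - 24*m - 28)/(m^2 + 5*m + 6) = (m^2 - 5*m - 14)/(m + 3)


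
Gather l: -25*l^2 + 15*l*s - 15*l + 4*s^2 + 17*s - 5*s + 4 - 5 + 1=-25*l^2 + l*(15*s - 15) + 4*s^2 + 12*s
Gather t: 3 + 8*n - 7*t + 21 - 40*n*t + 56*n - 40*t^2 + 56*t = 64*n - 40*t^2 + t*(49 - 40*n) + 24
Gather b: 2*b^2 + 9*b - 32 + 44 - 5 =2*b^2 + 9*b + 7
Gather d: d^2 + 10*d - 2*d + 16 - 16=d^2 + 8*d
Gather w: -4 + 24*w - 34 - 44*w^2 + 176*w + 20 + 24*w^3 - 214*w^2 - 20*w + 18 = 24*w^3 - 258*w^2 + 180*w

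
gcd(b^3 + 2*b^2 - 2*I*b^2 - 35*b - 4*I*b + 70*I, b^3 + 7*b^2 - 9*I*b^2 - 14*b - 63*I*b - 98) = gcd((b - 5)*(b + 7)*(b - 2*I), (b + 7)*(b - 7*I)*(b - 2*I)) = b^2 + b*(7 - 2*I) - 14*I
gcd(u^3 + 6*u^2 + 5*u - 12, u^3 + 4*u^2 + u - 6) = u^2 + 2*u - 3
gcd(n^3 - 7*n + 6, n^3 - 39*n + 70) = n - 2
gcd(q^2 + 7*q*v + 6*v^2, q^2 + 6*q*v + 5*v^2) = q + v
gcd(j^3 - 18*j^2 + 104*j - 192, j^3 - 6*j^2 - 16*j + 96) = j^2 - 10*j + 24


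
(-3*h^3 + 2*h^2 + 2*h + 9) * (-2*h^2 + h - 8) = 6*h^5 - 7*h^4 + 22*h^3 - 32*h^2 - 7*h - 72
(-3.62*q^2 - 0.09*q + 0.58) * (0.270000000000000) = -0.9774*q^2 - 0.0243*q + 0.1566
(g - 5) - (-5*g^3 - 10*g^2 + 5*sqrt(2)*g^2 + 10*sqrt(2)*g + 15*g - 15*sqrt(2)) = 5*g^3 - 5*sqrt(2)*g^2 + 10*g^2 - 10*sqrt(2)*g - 14*g - 5 + 15*sqrt(2)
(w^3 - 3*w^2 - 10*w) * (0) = 0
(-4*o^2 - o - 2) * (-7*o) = 28*o^3 + 7*o^2 + 14*o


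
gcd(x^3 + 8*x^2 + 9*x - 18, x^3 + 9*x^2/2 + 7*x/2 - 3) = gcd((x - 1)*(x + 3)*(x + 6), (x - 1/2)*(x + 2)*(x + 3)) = x + 3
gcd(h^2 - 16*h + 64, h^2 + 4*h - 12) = 1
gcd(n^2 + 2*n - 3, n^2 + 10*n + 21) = n + 3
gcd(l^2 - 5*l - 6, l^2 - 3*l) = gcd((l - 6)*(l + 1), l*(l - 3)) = 1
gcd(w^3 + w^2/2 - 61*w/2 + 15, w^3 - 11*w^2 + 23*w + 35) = w - 5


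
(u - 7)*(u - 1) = u^2 - 8*u + 7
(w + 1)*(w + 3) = w^2 + 4*w + 3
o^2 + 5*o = o*(o + 5)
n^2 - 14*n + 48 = (n - 8)*(n - 6)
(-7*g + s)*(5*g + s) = -35*g^2 - 2*g*s + s^2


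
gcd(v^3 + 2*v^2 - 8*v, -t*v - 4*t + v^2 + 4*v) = v + 4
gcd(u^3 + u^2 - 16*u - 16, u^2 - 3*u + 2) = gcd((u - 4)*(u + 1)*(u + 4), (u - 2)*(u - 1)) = 1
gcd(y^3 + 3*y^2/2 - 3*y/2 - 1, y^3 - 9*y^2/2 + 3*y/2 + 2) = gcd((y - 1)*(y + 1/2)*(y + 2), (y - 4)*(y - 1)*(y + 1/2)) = y^2 - y/2 - 1/2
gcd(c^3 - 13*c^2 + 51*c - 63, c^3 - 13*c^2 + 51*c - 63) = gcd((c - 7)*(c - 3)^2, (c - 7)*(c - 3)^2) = c^3 - 13*c^2 + 51*c - 63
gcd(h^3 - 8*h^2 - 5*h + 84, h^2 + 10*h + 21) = h + 3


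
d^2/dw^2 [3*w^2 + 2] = 6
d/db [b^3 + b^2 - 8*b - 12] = 3*b^2 + 2*b - 8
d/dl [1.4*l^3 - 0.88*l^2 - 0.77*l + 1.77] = 4.2*l^2 - 1.76*l - 0.77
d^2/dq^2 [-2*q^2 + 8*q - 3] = -4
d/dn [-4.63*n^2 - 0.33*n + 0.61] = -9.26*n - 0.33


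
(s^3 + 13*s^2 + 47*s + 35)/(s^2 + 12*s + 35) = s + 1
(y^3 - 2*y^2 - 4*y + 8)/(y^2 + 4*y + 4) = (y^2 - 4*y + 4)/(y + 2)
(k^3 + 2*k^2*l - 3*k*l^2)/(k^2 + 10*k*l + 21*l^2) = k*(k - l)/(k + 7*l)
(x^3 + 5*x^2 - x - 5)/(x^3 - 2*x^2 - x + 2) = (x + 5)/(x - 2)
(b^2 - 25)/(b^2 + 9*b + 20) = (b - 5)/(b + 4)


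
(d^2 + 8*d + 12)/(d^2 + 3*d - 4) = (d^2 + 8*d + 12)/(d^2 + 3*d - 4)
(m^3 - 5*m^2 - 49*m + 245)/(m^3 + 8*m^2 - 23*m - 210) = (m - 7)/(m + 6)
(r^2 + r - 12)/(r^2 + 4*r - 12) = (r^2 + r - 12)/(r^2 + 4*r - 12)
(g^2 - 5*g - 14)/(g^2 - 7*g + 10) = (g^2 - 5*g - 14)/(g^2 - 7*g + 10)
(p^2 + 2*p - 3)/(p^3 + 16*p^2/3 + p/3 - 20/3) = 3*(p + 3)/(3*p^2 + 19*p + 20)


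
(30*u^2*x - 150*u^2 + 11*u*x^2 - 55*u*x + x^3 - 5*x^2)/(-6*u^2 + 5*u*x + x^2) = (5*u*x - 25*u + x^2 - 5*x)/(-u + x)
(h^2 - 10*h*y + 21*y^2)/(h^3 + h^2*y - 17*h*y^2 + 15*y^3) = (-h + 7*y)/(-h^2 - 4*h*y + 5*y^2)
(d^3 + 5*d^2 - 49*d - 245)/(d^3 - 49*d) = (d + 5)/d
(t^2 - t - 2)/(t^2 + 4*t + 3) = (t - 2)/(t + 3)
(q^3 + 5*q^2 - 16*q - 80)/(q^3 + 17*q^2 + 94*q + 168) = (q^2 + q - 20)/(q^2 + 13*q + 42)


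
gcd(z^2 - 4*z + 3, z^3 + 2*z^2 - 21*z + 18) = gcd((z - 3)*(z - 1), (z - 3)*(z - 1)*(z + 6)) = z^2 - 4*z + 3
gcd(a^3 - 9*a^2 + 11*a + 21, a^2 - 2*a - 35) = a - 7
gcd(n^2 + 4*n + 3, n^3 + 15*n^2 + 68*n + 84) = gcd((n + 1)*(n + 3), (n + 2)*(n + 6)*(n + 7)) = 1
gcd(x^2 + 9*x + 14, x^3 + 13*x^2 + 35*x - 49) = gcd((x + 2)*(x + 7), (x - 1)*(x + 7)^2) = x + 7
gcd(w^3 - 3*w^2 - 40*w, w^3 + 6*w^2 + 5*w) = w^2 + 5*w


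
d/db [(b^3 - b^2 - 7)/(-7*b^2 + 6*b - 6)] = (-7*b^4 + 12*b^3 - 24*b^2 - 86*b + 42)/(49*b^4 - 84*b^3 + 120*b^2 - 72*b + 36)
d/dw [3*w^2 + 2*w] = 6*w + 2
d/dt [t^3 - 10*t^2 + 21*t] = 3*t^2 - 20*t + 21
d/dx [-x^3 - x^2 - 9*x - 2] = -3*x^2 - 2*x - 9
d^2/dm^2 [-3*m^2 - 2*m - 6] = -6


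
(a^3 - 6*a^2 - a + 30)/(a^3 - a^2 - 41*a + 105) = (a + 2)/(a + 7)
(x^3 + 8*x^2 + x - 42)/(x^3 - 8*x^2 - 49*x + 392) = (x^2 + x - 6)/(x^2 - 15*x + 56)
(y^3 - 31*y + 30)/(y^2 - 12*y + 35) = (y^2 + 5*y - 6)/(y - 7)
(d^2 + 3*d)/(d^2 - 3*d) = (d + 3)/(d - 3)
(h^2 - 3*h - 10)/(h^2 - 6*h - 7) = (-h^2 + 3*h + 10)/(-h^2 + 6*h + 7)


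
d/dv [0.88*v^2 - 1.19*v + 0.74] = 1.76*v - 1.19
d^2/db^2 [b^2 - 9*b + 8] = 2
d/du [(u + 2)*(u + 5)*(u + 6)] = 3*u^2 + 26*u + 52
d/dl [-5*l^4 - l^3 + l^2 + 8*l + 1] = -20*l^3 - 3*l^2 + 2*l + 8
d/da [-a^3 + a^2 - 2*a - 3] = -3*a^2 + 2*a - 2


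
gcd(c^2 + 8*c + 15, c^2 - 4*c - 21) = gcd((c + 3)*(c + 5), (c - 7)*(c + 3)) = c + 3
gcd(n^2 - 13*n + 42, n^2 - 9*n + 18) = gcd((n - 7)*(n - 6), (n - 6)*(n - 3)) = n - 6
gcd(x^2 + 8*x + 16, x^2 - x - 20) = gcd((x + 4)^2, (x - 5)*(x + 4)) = x + 4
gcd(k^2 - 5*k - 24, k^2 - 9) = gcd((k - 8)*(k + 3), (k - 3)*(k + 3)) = k + 3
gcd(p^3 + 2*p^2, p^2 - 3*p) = p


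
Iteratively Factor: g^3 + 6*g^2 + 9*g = (g + 3)*(g^2 + 3*g) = g*(g + 3)*(g + 3)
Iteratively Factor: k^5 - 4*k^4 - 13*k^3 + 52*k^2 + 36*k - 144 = (k - 3)*(k^4 - k^3 - 16*k^2 + 4*k + 48) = (k - 3)*(k + 2)*(k^3 - 3*k^2 - 10*k + 24) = (k - 3)*(k + 2)*(k + 3)*(k^2 - 6*k + 8) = (k - 3)*(k - 2)*(k + 2)*(k + 3)*(k - 4)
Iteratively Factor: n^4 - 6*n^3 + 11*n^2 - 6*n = (n - 2)*(n^3 - 4*n^2 + 3*n) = (n - 2)*(n - 1)*(n^2 - 3*n) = n*(n - 2)*(n - 1)*(n - 3)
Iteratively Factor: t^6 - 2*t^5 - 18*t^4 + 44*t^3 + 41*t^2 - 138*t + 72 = (t + 4)*(t^5 - 6*t^4 + 6*t^3 + 20*t^2 - 39*t + 18) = (t - 1)*(t + 4)*(t^4 - 5*t^3 + t^2 + 21*t - 18) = (t - 1)^2*(t + 4)*(t^3 - 4*t^2 - 3*t + 18) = (t - 3)*(t - 1)^2*(t + 4)*(t^2 - t - 6) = (t - 3)*(t - 1)^2*(t + 2)*(t + 4)*(t - 3)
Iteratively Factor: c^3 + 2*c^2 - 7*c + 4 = (c - 1)*(c^2 + 3*c - 4) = (c - 1)*(c + 4)*(c - 1)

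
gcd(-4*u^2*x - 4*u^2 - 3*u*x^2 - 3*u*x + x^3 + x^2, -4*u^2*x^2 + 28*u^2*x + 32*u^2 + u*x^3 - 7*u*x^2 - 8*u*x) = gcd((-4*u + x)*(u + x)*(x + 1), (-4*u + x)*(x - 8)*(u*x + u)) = -4*u*x - 4*u + x^2 + x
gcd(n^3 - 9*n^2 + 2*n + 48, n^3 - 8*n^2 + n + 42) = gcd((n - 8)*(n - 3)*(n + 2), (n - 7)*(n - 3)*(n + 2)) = n^2 - n - 6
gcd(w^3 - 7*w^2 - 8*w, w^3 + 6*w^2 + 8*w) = w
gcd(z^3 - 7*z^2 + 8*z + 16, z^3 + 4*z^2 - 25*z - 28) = z^2 - 3*z - 4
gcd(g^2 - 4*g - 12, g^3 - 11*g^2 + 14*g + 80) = g + 2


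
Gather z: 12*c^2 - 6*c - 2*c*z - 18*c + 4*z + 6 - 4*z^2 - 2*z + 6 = 12*c^2 - 24*c - 4*z^2 + z*(2 - 2*c) + 12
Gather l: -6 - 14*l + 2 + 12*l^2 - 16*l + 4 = 12*l^2 - 30*l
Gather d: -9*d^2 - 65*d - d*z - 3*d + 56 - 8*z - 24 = -9*d^2 + d*(-z - 68) - 8*z + 32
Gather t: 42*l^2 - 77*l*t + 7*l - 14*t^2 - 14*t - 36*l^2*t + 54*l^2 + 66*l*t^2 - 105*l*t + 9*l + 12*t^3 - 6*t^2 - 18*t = 96*l^2 + 16*l + 12*t^3 + t^2*(66*l - 20) + t*(-36*l^2 - 182*l - 32)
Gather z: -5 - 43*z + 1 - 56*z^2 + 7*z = -56*z^2 - 36*z - 4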